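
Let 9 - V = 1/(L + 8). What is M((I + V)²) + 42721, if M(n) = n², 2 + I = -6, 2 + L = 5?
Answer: 625488161/14641 ≈ 42722.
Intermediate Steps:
L = 3 (L = -2 + 5 = 3)
I = -8 (I = -2 - 6 = -8)
V = 98/11 (V = 9 - 1/(3 + 8) = 9 - 1/11 = 98/11 ≈ 8.9091)
M((I + V)²) + 42721 = ((-8 + 98/11)²)² + 42721 = ((10/11)²)² + 42721 = (100/121)² + 42721 = 10000/14641 + 42721 = 625488161/14641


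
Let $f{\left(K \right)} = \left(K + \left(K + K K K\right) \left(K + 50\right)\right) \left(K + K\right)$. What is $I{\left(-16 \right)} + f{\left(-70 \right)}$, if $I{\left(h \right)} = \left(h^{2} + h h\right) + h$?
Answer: $-960585704$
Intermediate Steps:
$f{\left(K \right)} = 2 K \left(K + \left(50 + K\right) \left(K + K^{3}\right)\right)$ ($f{\left(K \right)} = \left(K + \left(K + K^{2} K\right) \left(50 + K\right)\right) 2 K = \left(K + \left(K + K^{3}\right) \left(50 + K\right)\right) 2 K = \left(K + \left(50 + K\right) \left(K + K^{3}\right)\right) 2 K = 2 K \left(K + \left(50 + K\right) \left(K + K^{3}\right)\right)$)
$I{\left(h \right)} = h + 2 h^{2}$ ($I{\left(h \right)} = \left(h^{2} + h^{2}\right) + h = 2 h^{2} + h = h + 2 h^{2}$)
$I{\left(-16 \right)} + f{\left(-70 \right)} = - 16 \left(1 + 2 \left(-16\right)\right) + 2 \left(-70\right)^{2} \left(51 - 70 + \left(-70\right)^{3} + 50 \left(-70\right)^{2}\right) = - 16 \left(1 - 32\right) + 2 \cdot 4900 \left(51 - 70 - 343000 + 50 \cdot 4900\right) = \left(-16\right) \left(-31\right) + 2 \cdot 4900 \left(51 - 70 - 343000 + 245000\right) = 496 + 2 \cdot 4900 \left(-98019\right) = 496 - 960586200 = -960585704$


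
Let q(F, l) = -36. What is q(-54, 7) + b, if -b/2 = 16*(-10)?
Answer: 284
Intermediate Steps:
b = 320 (b = -32*(-10) = -2*(-160) = 320)
q(-54, 7) + b = -36 + 320 = 284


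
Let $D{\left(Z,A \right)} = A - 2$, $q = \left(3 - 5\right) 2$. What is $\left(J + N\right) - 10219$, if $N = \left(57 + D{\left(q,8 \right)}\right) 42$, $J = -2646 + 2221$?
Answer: $-7998$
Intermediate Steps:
$q = -4$ ($q = \left(-2\right) 2 = -4$)
$J = -425$
$D{\left(Z,A \right)} = -2 + A$
$N = 2646$ ($N = \left(57 + \left(-2 + 8\right)\right) 42 = \left(57 + 6\right) 42 = 63 \cdot 42 = 2646$)
$\left(J + N\right) - 10219 = \left(-425 + 2646\right) - 10219 = 2221 - 10219 = -7998$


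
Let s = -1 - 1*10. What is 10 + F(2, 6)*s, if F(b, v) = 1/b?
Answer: 9/2 ≈ 4.5000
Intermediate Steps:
s = -11 (s = -1 - 10 = -11)
10 + F(2, 6)*s = 10 - 11/2 = 9/2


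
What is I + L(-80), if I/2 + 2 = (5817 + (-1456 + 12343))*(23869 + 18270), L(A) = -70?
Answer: 1407779638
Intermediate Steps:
I = 1407779708 (I = -4 + 2*((5817 + (-1456 + 12343))*(23869 + 18270)) = -4 + 2*((5817 + 10887)*42139) = -4 + 2*(16704*42139) = -4 + 2*703889856 = -4 + 1407779712 = 1407779708)
I + L(-80) = 1407779708 - 70 = 1407779638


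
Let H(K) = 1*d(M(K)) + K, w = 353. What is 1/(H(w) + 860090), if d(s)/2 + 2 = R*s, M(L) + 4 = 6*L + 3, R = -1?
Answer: 1/856205 ≈ 1.1679e-6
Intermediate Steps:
M(L) = -1 + 6*L (M(L) = -4 + (6*L + 3) = -4 + (3 + 6*L) = -1 + 6*L)
d(s) = -4 - 2*s (d(s) = -4 + 2*(-s) = -4 - 2*s)
H(K) = -2 - 11*K (H(K) = 1*(-4 - 2*(-1 + 6*K)) + K = 1*(-4 + (2 - 12*K)) + K = 1*(-2 - 12*K) + K = (-2 - 12*K) + K = -2 - 11*K)
1/(H(w) + 860090) = 1/((-2 - 11*353) + 860090) = 1/((-2 - 3883) + 860090) = 1/(-3885 + 860090) = 1/856205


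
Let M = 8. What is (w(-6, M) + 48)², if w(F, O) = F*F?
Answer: 7056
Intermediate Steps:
w(F, O) = F²
(w(-6, M) + 48)² = ((-6)² + 48)² = (36 + 48)² = 84² = 7056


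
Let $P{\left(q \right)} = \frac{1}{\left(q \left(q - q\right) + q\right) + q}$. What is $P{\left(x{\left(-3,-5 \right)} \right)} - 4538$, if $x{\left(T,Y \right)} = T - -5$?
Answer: $- \frac{18151}{4} \approx -4537.8$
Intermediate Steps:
$x{\left(T,Y \right)} = 5 + T$ ($x{\left(T,Y \right)} = T + 5 = 5 + T$)
$P{\left(q \right)} = \frac{1}{2 q}$ ($P{\left(q \right)} = \frac{1}{\left(q 0 + q\right) + q} = \frac{1}{\left(0 + q\right) + q} = \frac{1}{q + q} = \frac{1}{2 q}$)
$P{\left(x{\left(-3,-5 \right)} \right)} - 4538 = \frac{1}{2 \left(5 - 3\right)} - 4538 = \frac{1}{2 \cdot 2} - 4538 = \frac{1}{2} \cdot \frac{1}{2} - 4538 = \frac{1}{4} - 4538 = - \frac{18151}{4}$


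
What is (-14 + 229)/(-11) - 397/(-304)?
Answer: -60993/3344 ≈ -18.240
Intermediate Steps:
(-14 + 229)/(-11) - 397/(-304) = 215*(-1/11) - 397*(-1/304) = -215/11 + 397/304 = -60993/3344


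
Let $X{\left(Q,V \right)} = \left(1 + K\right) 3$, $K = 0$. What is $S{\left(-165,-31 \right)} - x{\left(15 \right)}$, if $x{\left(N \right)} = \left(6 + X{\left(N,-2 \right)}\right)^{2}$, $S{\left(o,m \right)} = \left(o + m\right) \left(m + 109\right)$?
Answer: $-15369$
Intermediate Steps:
$X{\left(Q,V \right)} = 3$ ($X{\left(Q,V \right)} = \left(1 + 0\right) 3 = 1 \cdot 3 = 3$)
$S{\left(o,m \right)} = \left(109 + m\right) \left(m + o\right)$ ($S{\left(o,m \right)} = \left(m + o\right) \left(109 + m\right) = \left(109 + m\right) \left(m + o\right)$)
$x{\left(N \right)} = 81$ ($x{\left(N \right)} = \left(6 + 3\right)^{2} = 9^{2} = 81$)
$S{\left(-165,-31 \right)} - x{\left(15 \right)} = \left(\left(-31\right)^{2} + 109 \left(-31\right) + 109 \left(-165\right) - -5115\right) - 81 = \left(961 - 3379 - 17985 + 5115\right) - 81 = -15288 - 81 = -15369$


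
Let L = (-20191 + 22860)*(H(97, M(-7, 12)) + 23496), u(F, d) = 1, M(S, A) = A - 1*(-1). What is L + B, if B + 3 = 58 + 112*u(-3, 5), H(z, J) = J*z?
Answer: 66076600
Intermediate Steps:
M(S, A) = 1 + A (M(S, A) = A + 1 = 1 + A)
B = 167 (B = -3 + (58 + 112*1) = -3 + (58 + 112) = -3 + 170 = 167)
L = 66076433 (L = (-20191 + 22860)*((1 + 12)*97 + 23496) = 2669*(13*97 + 23496) = 2669*(1261 + 23496) = 2669*24757 = 66076433)
L + B = 66076433 + 167 = 66076600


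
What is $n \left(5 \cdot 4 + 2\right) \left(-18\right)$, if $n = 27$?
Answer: $-10692$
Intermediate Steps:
$n \left(5 \cdot 4 + 2\right) \left(-18\right) = 27 \left(5 \cdot 4 + 2\right) \left(-18\right) = 27 \left(20 + 2\right) \left(-18\right) = 27 \cdot 22 \left(-18\right) = 594 \left(-18\right) = -10692$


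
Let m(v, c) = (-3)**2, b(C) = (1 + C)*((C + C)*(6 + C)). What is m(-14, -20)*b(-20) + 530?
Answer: -95230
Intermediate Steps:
b(C) = 2*C*(1 + C)*(6 + C) (b(C) = (1 + C)*((2*C)*(6 + C)) = (1 + C)*(2*C*(6 + C)) = 2*C*(1 + C)*(6 + C))
m(v, c) = 9
m(-14, -20)*b(-20) + 530 = 9*(2*(-20)*(6 + (-20)**2 + 7*(-20))) + 530 = 9*(2*(-20)*(6 + 400 - 140)) + 530 = 9*(2*(-20)*266) + 530 = 9*(-10640) + 530 = -95760 + 530 = -95230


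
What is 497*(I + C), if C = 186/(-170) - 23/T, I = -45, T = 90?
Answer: -7048951/306 ≈ -23036.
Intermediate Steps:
C = -413/306 (C = 186/(-170) - 23/90 = 186*(-1/170) - 23*1/90 = -93/85 - 23/90 = -413/306 ≈ -1.3497)
497*(I + C) = 497*(-45 - 413/306) = 497*(-14183/306) = -7048951/306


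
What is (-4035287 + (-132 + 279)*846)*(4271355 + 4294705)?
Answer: -33501218205500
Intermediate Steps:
(-4035287 + (-132 + 279)*846)*(4271355 + 4294705) = (-4035287 + 147*846)*8566060 = (-4035287 + 124362)*8566060 = -3910925*8566060 = -33501218205500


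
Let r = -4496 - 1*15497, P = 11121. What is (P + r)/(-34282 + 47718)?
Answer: -2218/3359 ≈ -0.66032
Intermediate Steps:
r = -19993 (r = -4496 - 15497 = -19993)
(P + r)/(-34282 + 47718) = (11121 - 19993)/(-34282 + 47718) = -8872/13436 = -8872*1/13436 = -2218/3359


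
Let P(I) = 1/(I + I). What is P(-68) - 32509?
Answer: -4421225/136 ≈ -32509.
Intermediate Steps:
P(I) = 1/(2*I)
P(-68) - 32509 = (½)/(-68) - 32509 = (½)*(-1/68) - 32509 = -1/136 - 32509 = -4421225/136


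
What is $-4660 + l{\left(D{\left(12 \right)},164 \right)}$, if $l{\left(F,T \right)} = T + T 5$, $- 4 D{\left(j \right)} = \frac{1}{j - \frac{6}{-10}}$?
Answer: $-3676$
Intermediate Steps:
$D{\left(j \right)} = - \frac{1}{4 \left(\frac{3}{5} + j\right)}$ ($D{\left(j \right)} = - \frac{1}{4 \left(j - \frac{6}{-10}\right)} = - \frac{1}{4 \left(j - - \frac{3}{5}\right)} = - \frac{1}{4 \left(j + \frac{3}{5}\right)} = - \frac{1}{4 \left(\frac{3}{5} + j\right)}$)
$l{\left(F,T \right)} = 6 T$ ($l{\left(F,T \right)} = T + 5 T = 6 T$)
$-4660 + l{\left(D{\left(12 \right)},164 \right)} = -4660 + 6 \cdot 164 = -4660 + 984 = -3676$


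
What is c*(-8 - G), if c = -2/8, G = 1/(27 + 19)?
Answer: 369/184 ≈ 2.0054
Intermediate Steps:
G = 1/46 ≈ 0.021739
c = -1/4 (c = -2*1/8 = -1/4 ≈ -0.25000)
c*(-8 - G) = -(-8 - 1*1/46)/4 = -(-8 - 1/46)/4 = -1/4*(-369/46) = 369/184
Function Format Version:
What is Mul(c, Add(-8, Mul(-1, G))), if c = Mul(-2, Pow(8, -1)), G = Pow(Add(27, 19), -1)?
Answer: Rational(369, 184) ≈ 2.0054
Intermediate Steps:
G = Rational(1, 46) (G = Pow(46, -1) = Rational(1, 46) ≈ 0.021739)
c = Rational(-1, 4) (c = Mul(-2, Rational(1, 8)) = Rational(-1, 4) ≈ -0.25000)
Mul(c, Add(-8, Mul(-1, G))) = Mul(Rational(-1, 4), Add(-8, Mul(-1, Rational(1, 46)))) = Mul(Rational(-1, 4), Add(-8, Rational(-1, 46))) = Mul(Rational(-1, 4), Rational(-369, 46)) = Rational(369, 184)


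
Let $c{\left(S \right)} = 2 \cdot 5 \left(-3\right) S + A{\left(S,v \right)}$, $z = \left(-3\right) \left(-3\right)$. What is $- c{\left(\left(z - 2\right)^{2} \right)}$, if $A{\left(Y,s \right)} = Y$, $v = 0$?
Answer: $1421$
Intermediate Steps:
$z = 9$
$c{\left(S \right)} = - 29 S$ ($c{\left(S \right)} = 2 \cdot 5 \left(-3\right) S + S = 10 \left(-3\right) S + S = - 30 S + S = - 29 S$)
$- c{\left(\left(z - 2\right)^{2} \right)} = - \left(-29\right) \left(9 - 2\right)^{2} = - \left(-29\right) 7^{2} = - \left(-29\right) 49 = \left(-1\right) \left(-1421\right) = 1421$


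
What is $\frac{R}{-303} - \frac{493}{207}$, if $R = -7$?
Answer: $- \frac{49310}{20907} \approx -2.3585$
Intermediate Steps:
$\frac{R}{-303} - \frac{493}{207} = - \frac{7}{-303} - \frac{493}{207} = \left(-7\right) \left(- \frac{1}{303}\right) - \frac{493}{207} = \frac{7}{303} - \frac{493}{207} = - \frac{49310}{20907}$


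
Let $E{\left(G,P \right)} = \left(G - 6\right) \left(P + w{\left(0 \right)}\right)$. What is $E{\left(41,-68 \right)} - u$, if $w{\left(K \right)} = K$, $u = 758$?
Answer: $-3138$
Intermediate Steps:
$E{\left(G,P \right)} = P \left(-6 + G\right)$ ($E{\left(G,P \right)} = \left(G - 6\right) \left(P + 0\right) = \left(-6 + G\right) P = P \left(-6 + G\right)$)
$E{\left(41,-68 \right)} - u = - 68 \left(-6 + 41\right) - 758 = \left(-68\right) 35 - 758 = -2380 - 758 = -3138$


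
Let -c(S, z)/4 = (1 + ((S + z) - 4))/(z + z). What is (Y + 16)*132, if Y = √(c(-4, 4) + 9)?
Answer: 2112 + 66*√42 ≈ 2539.7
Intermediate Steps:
c(S, z) = -2*(-3 + S + z)/z (c(S, z) = -4*(1 + ((S + z) - 4))/(z + z) = -4*(1 + (-4 + S + z))/(2*z) = -4*(-3 + S + z)*1/(2*z) = -2*(-3 + S + z)/z)
Y = √42/2 (Y = √(2*(3 - 1*(-4) - 1*4)/4 + 9) = √(2*(¼)*(3 + 4 - 4) + 9) = √(2*(¼)*3 + 9) = √(3/2 + 9) = √(21/2) = √42/2 ≈ 3.2404)
(Y + 16)*132 = (√42/2 + 16)*132 = (16 + √42/2)*132 = 2112 + 66*√42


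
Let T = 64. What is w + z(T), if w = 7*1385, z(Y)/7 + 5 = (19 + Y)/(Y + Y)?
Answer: 1237061/128 ≈ 9664.5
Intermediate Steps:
z(Y) = -35 + 7*(19 + Y)/(2*Y) (z(Y) = -35 + 7*((19 + Y)/(Y + Y)) = -35 + 7*((19 + Y)/((2*Y))) = -35 + 7*((19 + Y)*(1/(2*Y))) = -35 + 7*((19 + Y)/(2*Y)) = -35 + 7*(19 + Y)/(2*Y))
w = 9695
w + z(T) = 9695 + (7/2)*(19 - 9*64)/64 = 9695 + (7/2)*(1/64)*(19 - 576) = 9695 + (7/2)*(1/64)*(-557) = 9695 - 3899/128 = 1237061/128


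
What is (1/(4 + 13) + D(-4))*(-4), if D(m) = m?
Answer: 268/17 ≈ 15.765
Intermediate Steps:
(1/(4 + 13) + D(-4))*(-4) = (1/(4 + 13) - 4)*(-4) = (1/17 - 4)*(-4) = -67/17*(-4) = 268/17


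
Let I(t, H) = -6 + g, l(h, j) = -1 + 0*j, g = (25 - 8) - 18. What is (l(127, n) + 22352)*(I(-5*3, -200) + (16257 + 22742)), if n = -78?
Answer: 871510192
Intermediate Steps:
g = -1 (g = 17 - 18 = -1)
l(h, j) = -1 (l(h, j) = -1 + 0 = -1)
I(t, H) = -7 (I(t, H) = -6 - 1 = -7)
(l(127, n) + 22352)*(I(-5*3, -200) + (16257 + 22742)) = (-1 + 22352)*(-7 + (16257 + 22742)) = 22351*(-7 + 38999) = 22351*38992 = 871510192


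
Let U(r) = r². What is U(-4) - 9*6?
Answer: -38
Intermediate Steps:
U(-4) - 9*6 = (-4)² - 9*6 = 16 - 54 = -38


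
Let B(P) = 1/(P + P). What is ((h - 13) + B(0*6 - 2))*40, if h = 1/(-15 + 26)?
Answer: -5790/11 ≈ -526.36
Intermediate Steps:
h = 1/11 ≈ 0.090909
B(P) = 1/(2*P)
((h - 13) + B(0*6 - 2))*40 = ((1/11 - 13) + 1/(2*(0*6 - 2)))*40 = (-142/11 + 1/(2*(0 - 2)))*40 = (-142/11 + (1/2)/(-2))*40 = (-142/11 + (1/2)*(-1/2))*40 = (-142/11 - 1/4)*40 = -579/44*40 = -5790/11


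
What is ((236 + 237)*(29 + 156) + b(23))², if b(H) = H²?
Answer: 7749985156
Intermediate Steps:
((236 + 237)*(29 + 156) + b(23))² = ((236 + 237)*(29 + 156) + 23²)² = (473*185 + 529)² = (87505 + 529)² = 88034² = 7749985156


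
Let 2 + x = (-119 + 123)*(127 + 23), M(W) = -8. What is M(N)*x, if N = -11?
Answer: -4784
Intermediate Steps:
x = 598 (x = -2 + (-119 + 123)*(127 + 23) = -2 + 4*150 = -2 + 600 = 598)
M(N)*x = -8*598 = -4784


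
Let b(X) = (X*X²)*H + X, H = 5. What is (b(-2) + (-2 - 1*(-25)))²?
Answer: 361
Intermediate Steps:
b(X) = X + 5*X³ (b(X) = (X*X²)*5 + X = X³*5 + X = 5*X³ + X = X + 5*X³)
(b(-2) + (-2 - 1*(-25)))² = ((-2 + 5*(-2)³) + (-2 - 1*(-25)))² = ((-2 + 5*(-8)) + (-2 + 25))² = ((-2 - 40) + 23)² = (-42 + 23)² = (-19)² = 361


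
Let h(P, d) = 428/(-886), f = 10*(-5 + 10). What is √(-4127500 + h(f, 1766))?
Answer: 3*I*√90001982478/443 ≈ 2031.6*I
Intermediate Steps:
f = 50 (f = 10*5 = 50)
h(P, d) = -214/443 (h(P, d) = 428*(-1/886) = -214/443)
√(-4127500 + h(f, 1766)) = √(-4127500 - 214/443) = √(-1828482714/443) = 3*I*√90001982478/443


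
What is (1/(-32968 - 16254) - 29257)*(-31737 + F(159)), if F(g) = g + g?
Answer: 45246126600045/49222 ≈ 9.1923e+8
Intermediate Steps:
F(g) = 2*g
(1/(-32968 - 16254) - 29257)*(-31737 + F(159)) = (1/(-32968 - 16254) - 29257)*(-31737 + 2*159) = (1/(-49222) - 29257)*(-31737 + 318) = (-1/49222 - 29257)*(-31419) = -1440088055/49222*(-31419) = 45246126600045/49222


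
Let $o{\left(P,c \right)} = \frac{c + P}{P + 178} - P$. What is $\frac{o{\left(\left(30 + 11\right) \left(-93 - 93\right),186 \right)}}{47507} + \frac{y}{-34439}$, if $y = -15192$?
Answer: $\frac{916469473368}{1523203116463} \approx 0.60167$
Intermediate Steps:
$o{\left(P,c \right)} = - P + \frac{P + c}{178 + P}$ ($o{\left(P,c \right)} = \frac{P + c}{178 + P} - P = - P + \frac{P + c}{178 + P}$)
$\frac{o{\left(\left(30 + 11\right) \left(-93 - 93\right),186 \right)}}{47507} + \frac{y}{-34439} = \frac{\frac{1}{178 + \left(30 + 11\right) \left(-93 - 93\right)} \left(186 - \left(\left(30 + 11\right) \left(-93 - 93\right)\right)^{2} - 177 \left(30 + 11\right) \left(-93 - 93\right)\right)}{47507} - \frac{15192}{-34439} = \frac{186 - \left(41 \left(-186\right)\right)^{2} - 177 \cdot 41 \left(-186\right)}{178 + 41 \left(-186\right)} \frac{1}{47507} - - \frac{15192}{34439} = \frac{186 - \left(-7626\right)^{2} - -1349802}{178 - 7626} \cdot \frac{1}{47507} + \frac{15192}{34439} = \frac{186 - 58155876 + 1349802}{-7448} \cdot \frac{1}{47507} + \frac{15192}{34439} = - \frac{186 - 58155876 + 1349802}{7448} \cdot \frac{1}{47507} + \frac{15192}{34439} = \left(- \frac{1}{7448}\right) \left(-56805888\right) \frac{1}{47507} + \frac{15192}{34439} = \frac{7100736}{931} \cdot \frac{1}{47507} + \frac{15192}{34439} = \frac{7100736}{44229017} + \frac{15192}{34439} = \frac{916469473368}{1523203116463}$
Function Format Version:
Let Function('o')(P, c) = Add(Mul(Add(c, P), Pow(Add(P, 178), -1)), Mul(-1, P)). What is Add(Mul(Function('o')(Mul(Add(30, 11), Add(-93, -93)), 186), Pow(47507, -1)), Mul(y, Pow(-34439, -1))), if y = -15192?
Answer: Rational(916469473368, 1523203116463) ≈ 0.60167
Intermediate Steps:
Function('o')(P, c) = Add(Mul(-1, P), Mul(Pow(Add(178, P), -1), Add(P, c))) (Function('o')(P, c) = Add(Mul(Add(P, c), Pow(Add(178, P), -1)), Mul(-1, P)) = Add(Mul(Pow(Add(178, P), -1), Add(P, c)), Mul(-1, P)) = Add(Mul(-1, P), Mul(Pow(Add(178, P), -1), Add(P, c))))
Add(Mul(Function('o')(Mul(Add(30, 11), Add(-93, -93)), 186), Pow(47507, -1)), Mul(y, Pow(-34439, -1))) = Add(Mul(Mul(Pow(Add(178, Mul(Add(30, 11), Add(-93, -93))), -1), Add(186, Mul(-1, Pow(Mul(Add(30, 11), Add(-93, -93)), 2)), Mul(-177, Mul(Add(30, 11), Add(-93, -93))))), Pow(47507, -1)), Mul(-15192, Pow(-34439, -1))) = Add(Mul(Mul(Pow(Add(178, Mul(41, -186)), -1), Add(186, Mul(-1, Pow(Mul(41, -186), 2)), Mul(-177, Mul(41, -186)))), Rational(1, 47507)), Mul(-15192, Rational(-1, 34439))) = Add(Mul(Mul(Pow(Add(178, -7626), -1), Add(186, Mul(-1, Pow(-7626, 2)), Mul(-177, -7626))), Rational(1, 47507)), Rational(15192, 34439)) = Add(Mul(Mul(Pow(-7448, -1), Add(186, Mul(-1, 58155876), 1349802)), Rational(1, 47507)), Rational(15192, 34439)) = Add(Mul(Mul(Rational(-1, 7448), Add(186, -58155876, 1349802)), Rational(1, 47507)), Rational(15192, 34439)) = Add(Mul(Mul(Rational(-1, 7448), -56805888), Rational(1, 47507)), Rational(15192, 34439)) = Add(Mul(Rational(7100736, 931), Rational(1, 47507)), Rational(15192, 34439)) = Add(Rational(7100736, 44229017), Rational(15192, 34439)) = Rational(916469473368, 1523203116463)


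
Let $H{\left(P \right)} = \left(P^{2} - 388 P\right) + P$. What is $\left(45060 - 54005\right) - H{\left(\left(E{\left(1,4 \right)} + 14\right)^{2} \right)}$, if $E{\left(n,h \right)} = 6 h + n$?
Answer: $-1733759$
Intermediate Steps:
$E{\left(n,h \right)} = n + 6 h$
$H{\left(P \right)} = P^{2} - 387 P$
$\left(45060 - 54005\right) - H{\left(\left(E{\left(1,4 \right)} + 14\right)^{2} \right)} = \left(45060 - 54005\right) - \left(\left(1 + 6 \cdot 4\right) + 14\right)^{2} \left(-387 + \left(\left(1 + 6 \cdot 4\right) + 14\right)^{2}\right) = \left(45060 - 54005\right) - \left(\left(1 + 24\right) + 14\right)^{2} \left(-387 + \left(\left(1 + 24\right) + 14\right)^{2}\right) = -8945 - \left(25 + 14\right)^{2} \left(-387 + \left(25 + 14\right)^{2}\right) = -8945 - 39^{2} \left(-387 + 39^{2}\right) = -8945 - 1521 \left(-387 + 1521\right) = -8945 - 1521 \cdot 1134 = -8945 - 1724814 = -1733759$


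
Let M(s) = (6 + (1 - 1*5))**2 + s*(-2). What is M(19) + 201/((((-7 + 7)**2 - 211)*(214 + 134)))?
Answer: -832251/24476 ≈ -34.003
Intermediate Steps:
M(s) = 4 - 2*s (M(s) = (6 + (1 - 5))**2 - 2*s = (6 - 4)**2 - 2*s = 2**2 - 2*s = 4 - 2*s)
M(19) + 201/((((-7 + 7)**2 - 211)*(214 + 134))) = (4 - 2*19) + 201/((((-7 + 7)**2 - 211)*(214 + 134))) = (4 - 38) + 201/(((0**2 - 211)*348)) = -34 + 201/(((0 - 211)*348)) = -34 + 201/((-211*348)) = -34 + 201/(-73428) = -34 + 201*(-1/73428) = -34 - 67/24476 = -832251/24476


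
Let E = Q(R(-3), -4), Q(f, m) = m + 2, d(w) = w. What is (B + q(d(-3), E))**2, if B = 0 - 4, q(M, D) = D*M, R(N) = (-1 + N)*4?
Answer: 4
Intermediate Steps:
R(N) = -4 + 4*N
Q(f, m) = 2 + m
E = -2 (E = 2 - 4 = -2)
B = -4
(B + q(d(-3), E))**2 = (-4 - 2*(-3))**2 = (-4 + 6)**2 = 2**2 = 4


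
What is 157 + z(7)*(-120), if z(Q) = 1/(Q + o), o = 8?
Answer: 149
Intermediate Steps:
z(Q) = 1/(8 + Q) (z(Q) = 1/(Q + 8) = 1/(8 + Q))
157 + z(7)*(-120) = 157 - 120/(8 + 7) = 157 - 120/15 = 157 + (1/15)*(-120) = 157 - 8 = 149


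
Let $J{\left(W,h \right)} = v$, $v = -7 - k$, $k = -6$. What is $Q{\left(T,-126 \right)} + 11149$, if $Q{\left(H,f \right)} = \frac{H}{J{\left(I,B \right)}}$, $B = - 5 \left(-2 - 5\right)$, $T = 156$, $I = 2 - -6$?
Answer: $10993$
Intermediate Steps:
$I = 8$ ($I = 2 + 6 = 8$)
$v = -1$ ($v = -7 - -6 = -7 + 6 = -1$)
$B = 35$ ($B = \left(-5\right) \left(-7\right) = 35$)
$J{\left(W,h \right)} = -1$
$Q{\left(H,f \right)} = - H$ ($Q{\left(H,f \right)} = \frac{H}{-1} = H \left(-1\right) = - H$)
$Q{\left(T,-126 \right)} + 11149 = \left(-1\right) 156 + 11149 = -156 + 11149 = 10993$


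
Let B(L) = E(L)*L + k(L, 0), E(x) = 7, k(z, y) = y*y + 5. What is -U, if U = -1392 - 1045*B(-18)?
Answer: -125053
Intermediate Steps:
k(z, y) = 5 + y**2 (k(z, y) = y**2 + 5 = 5 + y**2)
B(L) = 5 + 7*L (B(L) = 7*L + (5 + 0**2) = 7*L + (5 + 0) = 7*L + 5 = 5 + 7*L)
U = 125053 (U = -1392 - 1045*(5 + 7*(-18)) = -1392 - 1045*(5 - 126) = -1392 - 1045*(-121) = -1392 + 126445 = 125053)
-U = -1*125053 = -125053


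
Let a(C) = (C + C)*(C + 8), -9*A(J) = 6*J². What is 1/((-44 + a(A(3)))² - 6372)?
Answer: -1/1748 ≈ -0.00057208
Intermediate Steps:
A(J) = -2*J²/3
a(C) = 2*C*(8 + C) (a(C) = (2*C)*(8 + C) = 2*C*(8 + C))
1/((-44 + a(A(3)))² - 6372) = 1/((-44 + 2*(-⅔*3²)*(8 - ⅔*3²))² - 6372) = 1/((-44 + 2*(-⅔*9)*(8 - ⅔*9))² - 6372) = 1/((-44 + 2*(-6)*(8 - 6))² - 6372) = 1/((-44 + 2*(-6)*2)² - 6372) = 1/((-44 - 24)² - 6372) = 1/((-68)² - 6372) = 1/(4624 - 6372) = 1/(-1748) = -1/1748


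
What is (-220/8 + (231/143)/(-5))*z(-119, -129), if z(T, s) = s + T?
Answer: 448508/65 ≈ 6900.1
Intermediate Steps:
z(T, s) = T + s
(-220/8 + (231/143)/(-5))*z(-119, -129) = (-220/8 + (231/143)/(-5))*(-119 - 129) = (-220*⅛ + (231*(1/143))*(-⅕))*(-248) = (-55/2 + (21/13)*(-⅕))*(-248) = (-55/2 - 21/65)*(-248) = -3617/130*(-248) = 448508/65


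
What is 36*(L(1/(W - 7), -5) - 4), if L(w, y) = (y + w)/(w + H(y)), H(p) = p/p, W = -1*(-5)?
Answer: -540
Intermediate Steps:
W = 5
H(p) = 1
L(w, y) = (w + y)/(1 + w) (L(w, y) = (y + w)/(w + 1) = (w + y)/(1 + w))
36*(L(1/(W - 7), -5) - 4) = 36*((1/(5 - 7) - 5)/(1 + 1/(5 - 7)) - 4) = 36*((1/(-2) - 5)/(1 + 1/(-2)) - 4) = 36*((-1/2 - 5)/(1 - 1/2) - 4) = 36*(-11/2/(1/2) - 4) = 36*(2*(-11/2) - 4) = 36*(-11 - 4) = 36*(-15) = -540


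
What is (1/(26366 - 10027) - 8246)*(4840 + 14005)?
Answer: -2539013101085/16339 ≈ -1.5540e+8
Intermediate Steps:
(1/(26366 - 10027) - 8246)*(4840 + 14005) = (1/16339 - 8246)*18845 = -134731393/16339*18845 = -2539013101085/16339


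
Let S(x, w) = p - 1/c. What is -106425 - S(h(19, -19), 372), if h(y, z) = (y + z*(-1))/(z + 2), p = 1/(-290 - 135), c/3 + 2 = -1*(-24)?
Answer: -2985220759/28050 ≈ -1.0643e+5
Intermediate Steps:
c = 66 (c = -6 + 3*(-1*(-24)) = -6 + 3*24 = -6 + 72 = 66)
p = -1/425 (p = 1/(-425) = -1/425 ≈ -0.0023529)
h(y, z) = (y - z)/(2 + z)
S(x, w) = -491/28050 (S(x, w) = -1/425 - 1/66 = -491/28050)
-106425 - S(h(19, -19), 372) = -106425 - 1*(-491/28050) = -106425 + 491/28050 = -2985220759/28050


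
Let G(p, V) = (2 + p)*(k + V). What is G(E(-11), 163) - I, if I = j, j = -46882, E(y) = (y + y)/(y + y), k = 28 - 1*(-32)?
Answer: 47551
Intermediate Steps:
k = 60 (k = 28 + 32 = 60)
E(y) = 1 (E(y) = (2*y)/((2*y)) = (2*y)*(1/(2*y)) = 1)
G(p, V) = (2 + p)*(60 + V)
I = -46882
G(E(-11), 163) - I = (120 + 2*163 + 60*1 + 163*1) - 1*(-46882) = (120 + 326 + 60 + 163) + 46882 = 669 + 46882 = 47551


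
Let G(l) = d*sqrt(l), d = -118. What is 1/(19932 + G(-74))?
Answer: 4983/99578750 + 59*I*sqrt(74)/199157500 ≈ 5.0041e-5 + 2.5484e-6*I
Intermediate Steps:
G(l) = -118*sqrt(l)
1/(19932 + G(-74)) = 1/(19932 - 118*I*sqrt(74))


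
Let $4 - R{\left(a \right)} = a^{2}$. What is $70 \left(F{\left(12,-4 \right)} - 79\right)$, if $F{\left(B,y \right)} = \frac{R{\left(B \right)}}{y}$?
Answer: $-3080$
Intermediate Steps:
$R{\left(a \right)} = 4 - a^{2}$
$F{\left(B,y \right)} = \frac{4 - B^{2}}{y}$
$70 \left(F{\left(12,-4 \right)} - 79\right) = 70 \left(\frac{4 - 12^{2}}{-4} - 79\right) = 70 \left(- \frac{4 - 144}{4} - 79\right) = 70 \left(\left(- \frac{1}{4}\right) \left(-140\right) - 79\right) = 70 \left(35 - 79\right) = 70 \left(-44\right) = -3080$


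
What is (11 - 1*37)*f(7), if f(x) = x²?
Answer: -1274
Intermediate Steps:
(11 - 1*37)*f(7) = (11 - 1*37)*7² = (11 - 37)*49 = -26*49 = -1274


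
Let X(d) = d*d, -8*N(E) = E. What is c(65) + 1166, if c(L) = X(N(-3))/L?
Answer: 4850569/4160 ≈ 1166.0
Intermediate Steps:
N(E) = -E/8
X(d) = d**2
c(L) = 9/(64*L) (c(L) = (-1/8*(-3))**2/L = (3/8)**2/L = 9/(64*L))
c(65) + 1166 = (9/64)/65 + 1166 = (9/64)*(1/65) + 1166 = 9/4160 + 1166 = 4850569/4160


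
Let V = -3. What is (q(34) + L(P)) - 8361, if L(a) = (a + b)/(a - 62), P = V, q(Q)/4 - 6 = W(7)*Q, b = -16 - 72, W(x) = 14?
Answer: -32158/5 ≈ -6431.6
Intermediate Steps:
b = -88
q(Q) = 24 + 56*Q (q(Q) = 24 + 4*(14*Q) = 24 + 56*Q)
P = -3
L(a) = (-88 + a)/(-62 + a) (L(a) = (a - 88)/(a - 62) = (-88 + a)/(-62 + a))
(q(34) + L(P)) - 8361 = ((24 + 56*34) + (-88 - 3)/(-62 - 3)) - 8361 = ((24 + 1904) - 91/(-65)) - 8361 = (1928 - 1/65*(-91)) - 8361 = (1928 + 7/5) - 8361 = 9647/5 - 8361 = -32158/5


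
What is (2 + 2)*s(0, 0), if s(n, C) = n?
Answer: 0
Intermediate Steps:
(2 + 2)*s(0, 0) = (2 + 2)*0 = 4*0 = 0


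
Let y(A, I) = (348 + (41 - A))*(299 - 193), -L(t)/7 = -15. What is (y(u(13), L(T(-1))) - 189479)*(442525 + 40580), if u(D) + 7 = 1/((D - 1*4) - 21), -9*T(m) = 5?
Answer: -142510338775/2 ≈ -7.1255e+10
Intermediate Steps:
T(m) = -5/9 (T(m) = -⅑*5 = -5/9)
L(t) = 105 (L(t) = -7*(-15) = 105)
u(D) = -7 + 1/(-25 + D) (u(D) = -7 + 1/((D - 1*4) - 21) = -7 + 1/((D - 4) - 21) = -7 + 1/((-4 + D) - 21) = -7 + 1/(-25 + D))
y(A, I) = 41234 - 106*A (y(A, I) = (389 - A)*106 = 41234 - 106*A)
(y(u(13), L(T(-1))) - 189479)*(442525 + 40580) = ((41234 - 106*(176 - 7*13)/(-25 + 13)) - 189479)*(442525 + 40580) = ((41234 - 106*(176 - 91)/(-12)) - 189479)*483105 = ((41234 - (-53)*85/6) - 189479)*483105 = ((41234 - 106*(-85/12)) - 189479)*483105 = ((41234 + 4505/6) - 189479)*483105 = (251909/6 - 189479)*483105 = -884965/6*483105 = -142510338775/2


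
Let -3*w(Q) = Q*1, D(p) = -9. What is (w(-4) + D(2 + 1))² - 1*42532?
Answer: -382259/9 ≈ -42473.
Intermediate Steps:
w(Q) = -Q/3
(w(-4) + D(2 + 1))² - 1*42532 = (-⅓*(-4) - 9)² - 1*42532 = (4/3 - 9)² - 42532 = (-23/3)² - 42532 = 529/9 - 42532 = -382259/9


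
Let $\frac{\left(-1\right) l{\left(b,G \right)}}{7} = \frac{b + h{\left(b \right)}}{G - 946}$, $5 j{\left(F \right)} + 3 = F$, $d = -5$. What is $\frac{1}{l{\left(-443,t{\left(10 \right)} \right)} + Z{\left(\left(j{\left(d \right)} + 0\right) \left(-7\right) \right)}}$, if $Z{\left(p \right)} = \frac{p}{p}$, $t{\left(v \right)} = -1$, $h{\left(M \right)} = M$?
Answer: $- \frac{947}{5255} \approx -0.18021$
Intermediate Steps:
$j{\left(F \right)} = - \frac{3}{5} + \frac{F}{5}$
$l{\left(b,G \right)} = - \frac{14 b}{-946 + G}$ ($l{\left(b,G \right)} = - 7 \frac{b + b}{G - 946} = - 7 \frac{2 b}{-946 + G} = - \frac{14 b}{-946 + G}$)
$Z{\left(p \right)} = 1$
$\frac{1}{l{\left(-443,t{\left(10 \right)} \right)} + Z{\left(\left(j{\left(d \right)} + 0\right) \left(-7\right) \right)}} = \frac{1}{\left(-14\right) \left(-443\right) \frac{1}{-946 - 1} + 1} = \frac{1}{\left(-14\right) \left(-443\right) \frac{1}{-947} + 1} = \frac{1}{\left(-14\right) \left(-443\right) \left(- \frac{1}{947}\right) + 1} = \frac{1}{- \frac{6202}{947} + 1} = \frac{1}{- \frac{5255}{947}} = - \frac{947}{5255}$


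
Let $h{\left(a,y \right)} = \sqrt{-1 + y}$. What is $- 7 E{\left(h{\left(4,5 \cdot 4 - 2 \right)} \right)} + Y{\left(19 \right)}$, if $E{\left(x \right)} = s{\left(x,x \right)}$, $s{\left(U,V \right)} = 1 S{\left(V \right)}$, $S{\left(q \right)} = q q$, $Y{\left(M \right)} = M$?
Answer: $-100$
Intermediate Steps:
$S{\left(q \right)} = q^{2}$
$s{\left(U,V \right)} = V^{2}$ ($s{\left(U,V \right)} = 1 V^{2} = V^{2}$)
$E{\left(x \right)} = x^{2}$
$- 7 E{\left(h{\left(4,5 \cdot 4 - 2 \right)} \right)} + Y{\left(19 \right)} = - 7 \left(\sqrt{-1 + \left(5 \cdot 4 - 2\right)}\right)^{2} + 19 = - 7 \left(\sqrt{-1 + \left(20 - 2\right)}\right)^{2} + 19 = - 7 \left(\sqrt{-1 + 18}\right)^{2} + 19 = - 7 \left(\sqrt{17}\right)^{2} + 19 = \left(-7\right) 17 + 19 = -119 + 19 = -100$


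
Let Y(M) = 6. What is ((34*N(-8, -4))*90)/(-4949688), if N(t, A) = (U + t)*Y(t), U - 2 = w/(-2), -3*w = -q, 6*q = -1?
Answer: 18275/824948 ≈ 0.022153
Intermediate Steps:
q = -1/6 (q = (1/6)*(-1) = -1/6 ≈ -0.16667)
w = -1/18 (w = -(-1)*(-1)/(3*6) = -1/3*1/6 = -1/18 ≈ -0.055556)
U = 73/36 (U = 2 - 1/18/(-2) = 2 - 1/18*(-1/2) = 2 + 1/36 = 73/36 ≈ 2.0278)
N(t, A) = 73/6 + 6*t (N(t, A) = (73/36 + t)*6 = 73/6 + 6*t)
((34*N(-8, -4))*90)/(-4949688) = ((34*(73/6 + 6*(-8)))*90)/(-4949688) = ((34*(73/6 - 48))*90)*(-1/4949688) = ((34*(-215/6))*90)*(-1/4949688) = -3655/3*90*(-1/4949688) = -109650*(-1/4949688) = 18275/824948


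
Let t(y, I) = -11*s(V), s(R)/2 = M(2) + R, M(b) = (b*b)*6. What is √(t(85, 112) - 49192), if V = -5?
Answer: 11*I*√410 ≈ 222.73*I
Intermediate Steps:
M(b) = 6*b² (M(b) = b²*6 = 6*b²)
s(R) = 48 + 2*R (s(R) = 2*(6*2² + R) = 2*(6*4 + R) = 2*(24 + R) = 48 + 2*R)
t(y, I) = -418 (t(y, I) = -11*(48 + 2*(-5)) = -11*(48 - 10) = -11*38 = -418)
√(t(85, 112) - 49192) = √(-418 - 49192) = √(-49610) = 11*I*√410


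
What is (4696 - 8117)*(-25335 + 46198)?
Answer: -71372323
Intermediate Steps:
(4696 - 8117)*(-25335 + 46198) = -3421*20863 = -71372323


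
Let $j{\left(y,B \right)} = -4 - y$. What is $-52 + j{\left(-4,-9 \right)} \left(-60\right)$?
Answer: $-52$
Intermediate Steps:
$-52 + j{\left(-4,-9 \right)} \left(-60\right) = -52 + \left(-4 - -4\right) \left(-60\right) = -52 + \left(-4 + 4\right) \left(-60\right) = -52 + 0 \left(-60\right) = -52 + 0 = -52$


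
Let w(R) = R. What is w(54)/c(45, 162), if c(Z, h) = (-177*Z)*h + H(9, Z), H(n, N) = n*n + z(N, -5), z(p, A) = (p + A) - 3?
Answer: -27/645106 ≈ -4.1854e-5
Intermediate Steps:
z(p, A) = -3 + A + p (z(p, A) = (A + p) - 3 = -3 + A + p)
H(n, N) = -8 + N + n² (H(n, N) = n*n + (-3 - 5 + N) = n² + (-8 + N) = -8 + N + n²)
c(Z, h) = 73 + Z - 177*Z*h (c(Z, h) = (-177*Z)*h + (-8 + Z + 9²) = -177*Z*h + (-8 + Z + 81) = -177*Z*h + (73 + Z) = 73 + Z - 177*Z*h)
w(54)/c(45, 162) = 54/(73 + 45 - 177*45*162) = 54/(73 + 45 - 1290330) = 54/(-1290212) = 54*(-1/1290212) = -27/645106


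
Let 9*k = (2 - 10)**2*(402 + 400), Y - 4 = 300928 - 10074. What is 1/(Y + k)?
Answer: 9/2669050 ≈ 3.3720e-6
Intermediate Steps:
Y = 290858 (Y = 4 + (300928 - 10074) = 4 + 290854 = 290858)
k = 51328/9 (k = ((2 - 10)**2*(402 + 400))/9 = ((-8)**2*802)/9 = (64*802)/9 = (1/9)*51328 = 51328/9 ≈ 5703.1)
1/(Y + k) = 1/(290858 + 51328/9) = 1/(2669050/9) = 9/2669050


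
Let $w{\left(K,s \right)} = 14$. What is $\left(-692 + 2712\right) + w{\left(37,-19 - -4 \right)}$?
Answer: $2034$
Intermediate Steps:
$\left(-692 + 2712\right) + w{\left(37,-19 - -4 \right)} = \left(-692 + 2712\right) + 14 = 2020 + 14 = 2034$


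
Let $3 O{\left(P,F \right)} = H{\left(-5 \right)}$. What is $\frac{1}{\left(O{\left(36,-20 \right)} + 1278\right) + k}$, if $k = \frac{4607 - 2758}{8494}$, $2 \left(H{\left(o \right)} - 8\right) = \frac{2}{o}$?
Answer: $\frac{42470}{54396327} \approx 0.00078075$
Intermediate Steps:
$H{\left(o \right)} = 8 + \frac{1}{o}$ ($H{\left(o \right)} = 8 + \frac{2 \frac{1}{o}}{2} = 8 + \frac{1}{o}$)
$O{\left(P,F \right)} = \frac{13}{5}$ ($O{\left(P,F \right)} = \frac{8 + \frac{1}{-5}}{3} = \frac{8 - \frac{1}{5}}{3} = \frac{1}{3} \cdot \frac{39}{5} = \frac{13}{5}$)
$k = \frac{1849}{8494}$ ($k = 1849 \cdot \frac{1}{8494} = \frac{1849}{8494} \approx 0.21768$)
$\frac{1}{\left(O{\left(36,-20 \right)} + 1278\right) + k} = \frac{1}{\left(\frac{13}{5} + 1278\right) + \frac{1849}{8494}} = \frac{1}{\frac{6403}{5} + \frac{1849}{8494}} = \frac{1}{\frac{54396327}{42470}} = \frac{42470}{54396327}$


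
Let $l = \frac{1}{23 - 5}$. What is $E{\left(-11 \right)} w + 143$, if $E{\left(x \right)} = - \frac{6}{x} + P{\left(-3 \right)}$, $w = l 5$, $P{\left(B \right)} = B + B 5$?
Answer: $\frac{4559}{33} \approx 138.15$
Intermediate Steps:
$P{\left(B \right)} = 6 B$ ($P{\left(B \right)} = B + 5 B = 6 B$)
$l = \frac{1}{18} \approx 0.055556$
$w = \frac{5}{18}$ ($w = \frac{1}{18} \cdot 5 = \frac{5}{18} \approx 0.27778$)
$E{\left(x \right)} = -18 - \frac{6}{x}$ ($E{\left(x \right)} = - \frac{6}{x} + 6 \left(-3\right) = - \frac{6}{x} - 18 = -18 - \frac{6}{x}$)
$E{\left(-11 \right)} w + 143 = \left(-18 - \frac{6}{-11}\right) \frac{5}{18} + 143 = \left(-18 - - \frac{6}{11}\right) \frac{5}{18} + 143 = \left(-18 + \frac{6}{11}\right) \frac{5}{18} + 143 = \left(- \frac{192}{11}\right) \frac{5}{18} + 143 = - \frac{160}{33} + 143 = \frac{4559}{33}$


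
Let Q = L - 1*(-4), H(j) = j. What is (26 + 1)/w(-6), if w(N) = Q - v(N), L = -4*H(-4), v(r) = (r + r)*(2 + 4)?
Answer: 27/92 ≈ 0.29348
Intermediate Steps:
v(r) = 12*r (v(r) = (2*r)*6 = 12*r)
L = 16 (L = -4*(-4) = 16)
Q = 20 (Q = 16 - 1*(-4) = 16 + 4 = 20)
w(N) = 20 - 12*N
(26 + 1)/w(-6) = (26 + 1)/(20 - 12*(-6)) = 27/(20 + 72) = 27/92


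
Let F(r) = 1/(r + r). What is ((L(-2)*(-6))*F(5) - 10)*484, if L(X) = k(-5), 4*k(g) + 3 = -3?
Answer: -22022/5 ≈ -4404.4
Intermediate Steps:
k(g) = -3/2 (k(g) = -¾ + (¼)*(-3) = -¾ - ¾ = -3/2)
L(X) = -3/2
F(r) = 1/(2*r)
((L(-2)*(-6))*F(5) - 10)*484 = ((-3/2*(-6))*((½)/5) - 10)*484 = (9*((½)*(⅕)) - 10)*484 = (9*(⅒) - 10)*484 = (9/10 - 10)*484 = -91/10*484 = -22022/5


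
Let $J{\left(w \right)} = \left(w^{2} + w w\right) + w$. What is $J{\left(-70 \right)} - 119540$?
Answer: $-109810$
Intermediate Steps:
$J{\left(w \right)} = w + 2 w^{2}$ ($J{\left(w \right)} = \left(w^{2} + w^{2}\right) + w = 2 w^{2} + w = w + 2 w^{2}$)
$J{\left(-70 \right)} - 119540 = - 70 \left(1 + 2 \left(-70\right)\right) - 119540 = - 70 \left(1 - 140\right) - 119540 = \left(-70\right) \left(-139\right) - 119540 = 9730 - 119540 = -109810$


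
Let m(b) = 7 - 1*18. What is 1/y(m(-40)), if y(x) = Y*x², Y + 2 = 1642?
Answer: 1/198440 ≈ 5.0393e-6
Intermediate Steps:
Y = 1640 (Y = -2 + 1642 = 1640)
m(b) = -11 (m(b) = 7 - 18 = -11)
y(x) = 1640*x²
1/y(m(-40)) = 1/(1640*(-11)²) = 1/(1640*121) = 1/198440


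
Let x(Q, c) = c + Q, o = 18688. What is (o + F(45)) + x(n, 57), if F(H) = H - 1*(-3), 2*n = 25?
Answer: 37611/2 ≈ 18806.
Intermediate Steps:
n = 25/2 (n = (½)*25 = 25/2 ≈ 12.500)
x(Q, c) = Q + c
F(H) = 3 + H (F(H) = H + 3 = 3 + H)
(o + F(45)) + x(n, 57) = (18688 + (3 + 45)) + (25/2 + 57) = (18688 + 48) + 139/2 = 18736 + 139/2 = 37611/2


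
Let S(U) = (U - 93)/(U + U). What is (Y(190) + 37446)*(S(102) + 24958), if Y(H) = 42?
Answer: 15905661684/17 ≈ 9.3563e+8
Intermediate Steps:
S(U) = (-93 + U)/(2*U) (S(U) = (-93 + U)/((2*U)) = (-93 + U)*(1/(2*U)) = (-93 + U)/(2*U))
(Y(190) + 37446)*(S(102) + 24958) = (42 + 37446)*((½)*(-93 + 102)/102 + 24958) = 37488*((½)*(1/102)*9 + 24958) = 37488*(3/68 + 24958) = 37488*(1697147/68) = 15905661684/17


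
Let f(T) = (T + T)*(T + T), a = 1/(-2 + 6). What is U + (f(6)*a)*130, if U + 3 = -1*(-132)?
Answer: 4809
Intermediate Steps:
U = 129 (U = -3 - 1*(-132) = -3 + 132 = 129)
a = ¼ (a = 1/4 = ¼ ≈ 0.25000)
f(T) = 4*T² (f(T) = (2*T)*(2*T) = 4*T²)
U + (f(6)*a)*130 = 129 + ((4*6²)*(¼))*130 = 129 + ((4*36)*(¼))*130 = 129 + (144*(¼))*130 = 129 + 36*130 = 129 + 4680 = 4809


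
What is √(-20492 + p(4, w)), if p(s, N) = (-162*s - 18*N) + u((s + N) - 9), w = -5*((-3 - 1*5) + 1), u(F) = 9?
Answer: I*√21761 ≈ 147.52*I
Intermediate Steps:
w = 35 (w = -5*((-3 - 5) + 1) = -5*(-8 + 1) = -5*(-7) = 35)
p(s, N) = 9 - 162*s - 18*N (p(s, N) = (-162*s - 18*N) + 9 = 9 - 162*s - 18*N)
√(-20492 + p(4, w)) = √(-20492 + (9 - 162*4 - 18*35)) = √(-20492 + (9 - 648 - 630)) = √(-20492 - 1269) = √(-21761) = I*√21761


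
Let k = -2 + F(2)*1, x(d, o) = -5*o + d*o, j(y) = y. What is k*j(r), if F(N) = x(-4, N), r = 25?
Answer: -500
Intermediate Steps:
F(N) = -9*N (F(N) = N*(-5 - 4) = N*(-9) = -9*N)
k = -20 (k = -2 - 9*2*1 = -2 - 18*1 = -2 - 18 = -20)
k*j(r) = -20*25 = -500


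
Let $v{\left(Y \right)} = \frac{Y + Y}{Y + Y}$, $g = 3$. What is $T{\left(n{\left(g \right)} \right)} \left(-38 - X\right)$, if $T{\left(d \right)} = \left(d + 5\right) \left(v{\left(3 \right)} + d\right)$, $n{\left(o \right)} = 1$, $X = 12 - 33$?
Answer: $-204$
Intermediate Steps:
$X = -21$ ($X = 12 - 33 = -21$)
$v{\left(Y \right)} = 1$ ($v{\left(Y \right)} = \frac{2 Y}{2 Y} = 2 Y \frac{1}{2 Y} = 1$)
$T{\left(d \right)} = \left(1 + d\right) \left(5 + d\right)$ ($T{\left(d \right)} = \left(d + 5\right) \left(1 + d\right) = \left(5 + d\right) \left(1 + d\right) = \left(1 + d\right) \left(5 + d\right)$)
$T{\left(n{\left(g \right)} \right)} \left(-38 - X\right) = \left(5 + 1^{2} + 6 \cdot 1\right) \left(-38 - -21\right) = \left(5 + 1 + 6\right) \left(-38 + 21\right) = 12 \left(-17\right) = -204$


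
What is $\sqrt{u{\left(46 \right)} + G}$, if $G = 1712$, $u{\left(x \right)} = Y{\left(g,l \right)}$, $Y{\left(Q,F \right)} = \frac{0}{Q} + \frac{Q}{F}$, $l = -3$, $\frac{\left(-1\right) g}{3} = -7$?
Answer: $\sqrt{1705} \approx 41.292$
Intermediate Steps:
$g = 21$ ($g = \left(-3\right) \left(-7\right) = 21$)
$Y{\left(Q,F \right)} = \frac{Q}{F}$ ($Y{\left(Q,F \right)} = 0 + \frac{Q}{F} = \frac{Q}{F}$)
$u{\left(x \right)} = -7$ ($u{\left(x \right)} = \frac{21}{-3} = 21 \left(- \frac{1}{3}\right) = -7$)
$\sqrt{u{\left(46 \right)} + G} = \sqrt{-7 + 1712} = \sqrt{1705}$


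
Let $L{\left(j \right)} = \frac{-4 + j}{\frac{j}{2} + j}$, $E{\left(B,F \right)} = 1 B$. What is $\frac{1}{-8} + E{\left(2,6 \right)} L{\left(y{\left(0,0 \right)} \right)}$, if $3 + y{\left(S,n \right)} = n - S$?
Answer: $\frac{215}{72} \approx 2.9861$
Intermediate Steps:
$E{\left(B,F \right)} = B$
$y{\left(S,n \right)} = -3 + n - S$ ($y{\left(S,n \right)} = -3 - \left(S - n\right) = -3 + n - S$)
$L{\left(j \right)} = \frac{2 \left(-4 + j\right)}{3 j}$ ($L{\left(j \right)} = \frac{-4 + j}{j \frac{1}{2} + j} = \frac{-4 + j}{\frac{j}{2} + j} = \frac{-4 + j}{\frac{3}{2} j} = \left(-4 + j\right) \frac{2}{3 j} = \frac{2 \left(-4 + j\right)}{3 j}$)
$\frac{1}{-8} + E{\left(2,6 \right)} L{\left(y{\left(0,0 \right)} \right)} = \frac{1}{-8} + 2 \frac{2 \left(-4 - 3\right)}{3 \left(-3 + 0 - 0\right)} = - \frac{1}{8} + 2 \frac{2 \left(-4 + \left(-3 + 0 + 0\right)\right)}{3 \left(-3 + 0 + 0\right)} = - \frac{1}{8} + 2 \frac{2 \left(-4 - 3\right)}{3 \left(-3\right)} = - \frac{1}{8} + 2 \cdot \frac{2}{3} \left(- \frac{1}{3}\right) \left(-7\right) = - \frac{1}{8} + 2 \cdot \frac{14}{9} = - \frac{1}{8} + \frac{28}{9} = \frac{215}{72}$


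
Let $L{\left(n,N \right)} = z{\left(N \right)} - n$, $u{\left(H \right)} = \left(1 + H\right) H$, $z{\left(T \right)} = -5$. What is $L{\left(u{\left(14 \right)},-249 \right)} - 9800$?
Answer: $-10015$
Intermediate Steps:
$u{\left(H \right)} = H \left(1 + H\right)$
$L{\left(n,N \right)} = -5 - n$
$L{\left(u{\left(14 \right)},-249 \right)} - 9800 = \left(-5 - 14 \left(1 + 14\right)\right) - 9800 = \left(-5 - 14 \cdot 15\right) - 9800 = \left(-5 - 210\right) - 9800 = -215 - 9800 = -10015$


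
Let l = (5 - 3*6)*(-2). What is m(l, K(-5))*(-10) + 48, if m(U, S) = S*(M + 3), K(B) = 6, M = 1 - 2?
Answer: -72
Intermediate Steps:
M = -1
l = 26 (l = (5 - 18)*(-2) = -13*(-2) = 26)
m(U, S) = 2*S (m(U, S) = S*(-1 + 3) = S*2 = 2*S)
m(l, K(-5))*(-10) + 48 = (2*6)*(-10) + 48 = 12*(-10) + 48 = -120 + 48 = -72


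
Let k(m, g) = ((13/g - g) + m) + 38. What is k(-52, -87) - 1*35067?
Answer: -3044491/87 ≈ -34994.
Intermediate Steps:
k(m, g) = 38 + m - g + 13/g (k(m, g) = ((-g + 13/g) + m) + 38 = (m - g + 13/g) + 38 = 38 + m - g + 13/g)
k(-52, -87) - 1*35067 = (38 - 52 - 1*(-87) + 13/(-87)) - 1*35067 = (38 - 52 + 87 + 13*(-1/87)) - 35067 = (38 - 52 + 87 - 13/87) - 35067 = 6338/87 - 35067 = -3044491/87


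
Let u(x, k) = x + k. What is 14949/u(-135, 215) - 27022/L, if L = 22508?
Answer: 83577583/450160 ≈ 185.66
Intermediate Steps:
u(x, k) = k + x
14949/u(-135, 215) - 27022/L = 14949/(215 - 135) - 27022/22508 = 14949/80 - 27022*1/22508 = 14949*(1/80) - 13511/11254 = 14949/80 - 13511/11254 = 83577583/450160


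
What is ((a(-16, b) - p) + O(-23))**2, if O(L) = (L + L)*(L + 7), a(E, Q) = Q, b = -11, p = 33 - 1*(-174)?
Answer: 268324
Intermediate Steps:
p = 207 (p = 33 + 174 = 207)
O(L) = 2*L*(7 + L) (O(L) = (2*L)*(7 + L) = 2*L*(7 + L))
((a(-16, b) - p) + O(-23))**2 = ((-11 - 1*207) + 2*(-23)*(7 - 23))**2 = ((-11 - 207) + 2*(-23)*(-16))**2 = (-218 + 736)**2 = 518**2 = 268324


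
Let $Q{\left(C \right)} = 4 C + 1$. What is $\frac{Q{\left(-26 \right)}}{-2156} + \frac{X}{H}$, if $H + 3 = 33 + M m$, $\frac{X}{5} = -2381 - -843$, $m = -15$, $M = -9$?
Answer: $- \frac{301139}{6468} \approx -46.558$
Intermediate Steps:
$X = -7690$ ($X = 5 \left(-2381 - -843\right) = 5 \left(-2381 + 843\right) = 5 \left(-1538\right) = -7690$)
$Q{\left(C \right)} = 1 + 4 C$
$H = 165$ ($H = -3 + \left(33 - -135\right) = -3 + \left(33 + 135\right) = -3 + 168 = 165$)
$\frac{Q{\left(-26 \right)}}{-2156} + \frac{X}{H} = \frac{1 + 4 \left(-26\right)}{-2156} - \frac{7690}{165} = \left(1 - 104\right) \left(- \frac{1}{2156}\right) - \frac{1538}{33} = \left(-103\right) \left(- \frac{1}{2156}\right) - \frac{1538}{33} = \frac{103}{2156} - \frac{1538}{33} = - \frac{301139}{6468}$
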